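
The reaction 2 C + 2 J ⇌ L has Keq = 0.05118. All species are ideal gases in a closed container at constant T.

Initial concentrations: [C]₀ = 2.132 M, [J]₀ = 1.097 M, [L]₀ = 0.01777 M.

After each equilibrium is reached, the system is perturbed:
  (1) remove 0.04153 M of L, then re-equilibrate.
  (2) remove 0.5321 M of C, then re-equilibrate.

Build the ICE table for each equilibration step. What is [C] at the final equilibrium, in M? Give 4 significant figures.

Q₀ = 0.003249 vs Keq = 0.05118 ⇒ Q<K, forward
Step 1:
                    C           J           L
  I             2.132       1.097     0.01777
  C           -0.2366     -0.2366      0.1183
  E             1.895      0.8604      0.1361
  solve Keq expr → x = 0.1183; check Q = 0.05118
Then remove 0.04153 M of L.
Step 2:
                    C           J           L
  I             1.895      0.8604     0.09456
  C          -0.04438    -0.04438     0.02219
  E             1.851       0.816      0.1168
  solve Keq expr → x = 0.02219; check Q = 0.05118
Then remove 0.5321 M of C.
Step 3:
                    C           J           L
  I             1.319       0.816      0.1168
  C            0.0754      0.0754     -0.0377
  E             1.394      0.8914     0.07905
  solve Keq expr → x = -0.0377; check Q = 0.05118

[C]_eq = 1.394 M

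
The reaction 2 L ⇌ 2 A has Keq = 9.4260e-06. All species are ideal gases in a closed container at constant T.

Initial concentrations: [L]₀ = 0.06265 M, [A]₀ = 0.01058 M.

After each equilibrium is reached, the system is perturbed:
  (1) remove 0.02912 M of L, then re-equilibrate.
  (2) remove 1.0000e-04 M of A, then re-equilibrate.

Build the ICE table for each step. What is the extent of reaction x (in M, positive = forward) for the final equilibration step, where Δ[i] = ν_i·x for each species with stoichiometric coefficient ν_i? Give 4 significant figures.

x = 4.9847e-05 M

Q₀ = 0.02852 vs Keq = 9.4260e-06 ⇒ Q>K, reverse
Step 1:
                    L           A
  I           0.06265     0.01058
  C           0.01036    -0.01036
  E           0.07301  2.2414e-04
  solve Keq expr → x = -0.005178; check Q = 9.4260e-06
Then remove 0.02912 M of L.
Step 2:
                    L           A
  I           0.04389  2.2414e-04
  C        8.9130e-05 -8.9130e-05
  E           0.04397  1.3501e-04
  solve Keq expr → x = -4.4565e-05; check Q = 9.4260e-06
Then remove 1.0000e-04 M of A.
Step 3:
                    L           A
  I           0.04397  3.5011e-05
  C       -9.9694e-05  9.9694e-05
  E           0.04388  1.3471e-04
  solve Keq expr → x = 4.9847e-05; check Q = 9.4260e-06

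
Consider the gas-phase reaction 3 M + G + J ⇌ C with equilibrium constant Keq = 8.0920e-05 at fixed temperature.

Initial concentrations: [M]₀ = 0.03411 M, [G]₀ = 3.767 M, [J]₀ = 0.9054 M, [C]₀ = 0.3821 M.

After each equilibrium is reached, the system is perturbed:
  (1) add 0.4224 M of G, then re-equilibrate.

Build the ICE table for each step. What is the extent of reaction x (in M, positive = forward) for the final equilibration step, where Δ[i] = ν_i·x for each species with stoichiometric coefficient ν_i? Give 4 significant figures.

x = 7.1472e-05 M

Q₀ = 2823 vs Keq = 8.0920e-05 ⇒ Q>K, reverse
Step 1:
                  M         G         J         C
  I         0.03411     3.767    0.9054    0.3821
  C           1.144    0.3814    0.3814   -0.3814
  E           1.178     4.148     1.287 7.0664e-04
  solve Keq expr → x = -0.3814; check Q = 8.0920e-05
Then add 0.4224 M of G.
Step 2:
                  M         G         J         C
  I           1.178     4.571     1.287 7.0664e-04
  C       -2.1442e-04 -7.1472e-05 -7.1472e-05 7.1472e-05
  E           1.178     4.571     1.287 7.7812e-04
  solve Keq expr → x = 7.1472e-05; check Q = 8.0920e-05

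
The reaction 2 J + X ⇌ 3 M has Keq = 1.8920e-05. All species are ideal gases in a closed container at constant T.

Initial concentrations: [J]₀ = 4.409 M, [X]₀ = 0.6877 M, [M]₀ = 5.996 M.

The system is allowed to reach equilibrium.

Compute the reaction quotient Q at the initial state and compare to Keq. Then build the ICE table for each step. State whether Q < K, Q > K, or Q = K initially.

Q₀ = 16.13 vs Keq = 1.8920e-05 ⇒ Q>K, reverse
Step 1:
                   J          X          M
  init         4.409     0.6877      5.996
  Δ            3.897      1.948     -5.845
  eq           8.306      2.636      0.151
  solve Keq expr → x = -1.948; check Q = 1.8920e-05

Q₀ = 16.13; Q > K (proceeds reverse)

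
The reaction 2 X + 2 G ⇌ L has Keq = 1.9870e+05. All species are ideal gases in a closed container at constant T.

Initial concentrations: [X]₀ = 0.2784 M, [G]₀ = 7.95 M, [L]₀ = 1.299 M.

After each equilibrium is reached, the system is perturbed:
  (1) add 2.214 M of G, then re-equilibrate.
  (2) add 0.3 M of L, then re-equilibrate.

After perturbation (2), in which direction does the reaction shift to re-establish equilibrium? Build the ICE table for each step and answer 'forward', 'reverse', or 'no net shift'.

Q₀ = 0.2652 vs Keq = 1.9870e+05 ⇒ Q<K, forward
Step 1:
                  X         G         L
  init       0.2784      7.95     1.299
  Δ          -0.278    -0.278     0.139
  eq      3.5065e-04     7.672     1.438
  solve Keq expr → x = 0.139; check Q = 1.9870e+05
Then add 2.214 M of G.
Step 2:
                  X         G         L
  init    3.5065e-04     9.886     1.438
  Δ       -7.8524e-05 -7.8524e-05 3.9262e-05
  eq      2.7213e-04     9.886     1.438
  solve Keq expr → x = 3.9262e-05; check Q = 1.9870e+05
Then add 0.3 M of L.
Step 3:
                  X         G         L
  init    2.7213e-04     9.886     1.738
  Δ       2.7039e-05 2.7039e-05 -1.3520e-05
  eq      2.9917e-04     9.886     1.738
  solve Keq expr → x = -1.3520e-05; check Q = 1.9870e+05

Direction: reverse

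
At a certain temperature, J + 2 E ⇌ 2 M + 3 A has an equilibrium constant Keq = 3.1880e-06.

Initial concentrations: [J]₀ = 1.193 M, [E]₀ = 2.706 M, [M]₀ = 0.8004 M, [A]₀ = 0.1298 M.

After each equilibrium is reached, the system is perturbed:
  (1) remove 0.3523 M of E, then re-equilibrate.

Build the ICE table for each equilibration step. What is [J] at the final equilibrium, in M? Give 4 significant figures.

[J]_eq = 1.225 M

Q₀ = 1.6038e-04 vs Keq = 3.1880e-06 ⇒ Q>K, reverse
Step 1:
                   J          E          M          A
  I            1.193      2.706     0.8004     0.1298
  C          0.03062    0.06123   -0.06123   -0.09185
  E            1.224      2.767     0.7392    0.03795
  solve Keq expr → x = -0.03062; check Q = 3.1880e-06
Then remove 0.3523 M of E.
Step 2:
                   J          E          M          A
  I            1.224      2.415     0.7392    0.03795
  C         0.001066   0.002131  -0.002131  -0.003197
  E            1.225      2.417      0.737    0.03476
  solve Keq expr → x = -0.001066; check Q = 3.1880e-06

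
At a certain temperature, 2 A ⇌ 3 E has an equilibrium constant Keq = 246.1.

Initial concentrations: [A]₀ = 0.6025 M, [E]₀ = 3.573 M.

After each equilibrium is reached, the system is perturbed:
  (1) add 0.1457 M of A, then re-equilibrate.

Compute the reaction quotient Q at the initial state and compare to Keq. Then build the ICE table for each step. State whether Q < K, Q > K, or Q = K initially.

Q₀ = 125.7 vs Keq = 246.1 ⇒ Q<K, forward
Step 1:
                    A           E
  Initial      0.6025       3.573
  Change      -0.1349      0.2023
  Equil        0.4676       3.775
  solve Keq expr → x = 0.06745; check Q = 246.1
Then add 0.1457 M of A.
Step 2:
                    A           E
  Initial      0.6133       3.775
  Change      -0.1137      0.1705
  Equil        0.4996       3.946
  solve Keq expr → x = 0.05683; check Q = 246.1

Q₀ = 125.7; Q < K (proceeds forward)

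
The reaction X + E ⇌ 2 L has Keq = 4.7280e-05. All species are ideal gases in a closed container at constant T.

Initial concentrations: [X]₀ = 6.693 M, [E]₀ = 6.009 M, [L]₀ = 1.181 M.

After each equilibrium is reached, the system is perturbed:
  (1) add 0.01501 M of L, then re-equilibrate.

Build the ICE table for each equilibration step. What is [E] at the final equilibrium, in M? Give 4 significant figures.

Q₀ = 0.03468 vs Keq = 4.7280e-05 ⇒ Q>K, reverse
Step 1:
                   X          E          L
  Initial      6.693      6.009      1.181
  Change      0.5667     0.5667     -1.133
  Equil         7.26      6.576    0.04751
  solve Keq expr → x = -0.5667; check Q = 4.7280e-05
Then add 0.01501 M of L.
Step 2:
                   X          E          L
  Initial       7.26      6.576    0.06252
  Change    0.007479   0.007479   -0.01496
  Equil        7.267      6.583    0.04756
  solve Keq expr → x = -0.007479; check Q = 4.7280e-05

[E]_eq = 6.583 M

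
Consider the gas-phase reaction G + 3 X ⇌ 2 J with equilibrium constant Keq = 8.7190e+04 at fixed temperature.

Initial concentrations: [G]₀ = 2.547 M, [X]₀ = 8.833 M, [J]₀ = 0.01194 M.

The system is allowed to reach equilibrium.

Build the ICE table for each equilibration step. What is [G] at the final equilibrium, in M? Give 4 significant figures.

[G]_eq = 1.7629e-04 M

Q₀ = 8.1219e-08 vs Keq = 8.7190e+04 ⇒ Q<K, forward
Step 1:
                   G          X          J
  Initial      2.547      8.833    0.01194
  Change      -2.547      -7.64      5.094
  Equil   1.7629e-04      1.193      5.106
  solve Keq expr → x = 2.547; check Q = 8.7190e+04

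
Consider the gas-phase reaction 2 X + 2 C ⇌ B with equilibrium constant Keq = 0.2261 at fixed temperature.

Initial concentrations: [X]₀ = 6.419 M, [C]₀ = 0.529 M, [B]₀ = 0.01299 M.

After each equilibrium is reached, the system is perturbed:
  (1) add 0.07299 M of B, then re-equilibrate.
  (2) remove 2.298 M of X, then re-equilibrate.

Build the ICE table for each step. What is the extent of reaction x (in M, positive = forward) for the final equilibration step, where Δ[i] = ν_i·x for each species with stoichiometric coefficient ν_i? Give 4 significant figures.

Q₀ = 0.001127 vs Keq = 0.2261 ⇒ Q<K, forward
Step 1:
                    X           C           B
  I             6.419       0.529     0.01299
  C           -0.3735     -0.3735      0.1868
  E             6.045      0.1555      0.1998
  solve Keq expr → x = 0.1868; check Q = 0.2261
Then add 0.07299 M of B.
Step 2:
                    X           C           B
  I             6.045      0.1555      0.2727
  C           0.02188     0.02188    -0.01094
  E             6.067      0.1774      0.2618
  solve Keq expr → x = -0.01094; check Q = 0.2261
Then remove 2.298 M of X.
Step 3:
                    X           C           B
  I             3.769      0.1774      0.2618
  C           0.07996     0.07996    -0.03998
  E             3.849      0.2573      0.2218
  solve Keq expr → x = -0.03998; check Q = 0.2261

x = -0.03998 M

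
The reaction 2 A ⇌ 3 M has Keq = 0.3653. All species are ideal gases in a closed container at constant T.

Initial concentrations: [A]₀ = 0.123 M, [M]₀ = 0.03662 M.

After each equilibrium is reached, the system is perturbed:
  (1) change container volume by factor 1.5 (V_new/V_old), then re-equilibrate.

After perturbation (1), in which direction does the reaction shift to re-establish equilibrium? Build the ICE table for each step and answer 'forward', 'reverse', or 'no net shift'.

Q₀ = 0.003246 vs Keq = 0.3653 ⇒ Q<K, forward
Step 1:
                    A           M
  init          0.123     0.03662
  Δ          -0.05499     0.08249
  eq          0.06801      0.1191
  solve Keq expr → x = 0.0275; check Q = 0.3653
Then change container volume by factor 1.5 (V_new/V_old).
Step 2:
                    A           M
  init        0.04534      0.0794
  Δ         -0.004022    0.006033
  eq          0.04132     0.08544
  solve Keq expr → x = 0.002011; check Q = 0.3653

Direction: forward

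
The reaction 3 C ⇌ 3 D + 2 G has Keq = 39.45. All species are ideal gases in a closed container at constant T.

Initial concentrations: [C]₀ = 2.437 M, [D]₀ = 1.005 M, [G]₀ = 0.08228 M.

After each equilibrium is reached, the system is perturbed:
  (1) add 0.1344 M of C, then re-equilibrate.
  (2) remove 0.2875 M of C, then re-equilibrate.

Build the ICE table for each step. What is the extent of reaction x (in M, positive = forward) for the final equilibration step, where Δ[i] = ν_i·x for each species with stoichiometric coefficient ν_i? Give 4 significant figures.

x = -0.05824 M

Q₀ = 4.7481e-04 vs Keq = 39.45 ⇒ Q<K, forward
Step 1:
                    C           D           G
  I             2.437       1.005     0.08228
  C            -1.599       1.599       1.066
  E            0.8385       2.604       1.148
  solve Keq expr → x = 0.5328; check Q = 39.45
Then add 0.1344 M of C.
Step 2:
                    C           D           G
  I            0.9729       2.604       1.148
  C          -0.08125     0.08125     0.05416
  E            0.8916       2.685       1.202
  solve Keq expr → x = 0.02708; check Q = 39.45
Then remove 0.2875 M of C.
Step 3:
                    C           D           G
  I            0.6041       2.685       1.202
  C            0.1747     -0.1747     -0.1165
  E            0.7789        2.51       1.086
  solve Keq expr → x = -0.05824; check Q = 39.45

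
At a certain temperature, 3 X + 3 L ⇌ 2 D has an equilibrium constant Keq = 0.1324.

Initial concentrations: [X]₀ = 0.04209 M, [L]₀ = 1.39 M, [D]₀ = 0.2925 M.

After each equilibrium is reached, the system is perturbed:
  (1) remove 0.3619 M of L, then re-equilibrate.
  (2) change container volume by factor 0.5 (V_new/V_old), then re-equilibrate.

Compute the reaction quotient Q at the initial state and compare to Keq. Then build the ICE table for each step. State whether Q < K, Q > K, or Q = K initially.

Q₀ = 427.2; Q > K (proceeds reverse)

Q₀ = 427.2 vs Keq = 0.1324 ⇒ Q>K, reverse
Step 1:
                  X         L         D
  Initial   0.04209      1.39    0.2925
  Change     0.2537    0.2537   -0.1691
  Equil      0.2958     1.644    0.1234
  solve Keq expr → x = -0.08457; check Q = 0.1324
Then remove 0.3619 M of L.
Step 2:
                  X         L         D
  Initial    0.2958     1.282    0.1234
  Change    0.03135   0.03135   -0.0209
  Equil      0.3272     1.313    0.1025
  solve Keq expr → x = -0.01045; check Q = 0.1324
Then change container volume by factor 0.5 (V_new/V_old).
Step 3:
                  X         L         D
  Initial    0.6543     2.626    0.2049
  Change    -0.2367   -0.2367    0.1578
  Equil      0.4176      2.39    0.3627
  solve Keq expr → x = 0.0789; check Q = 0.1324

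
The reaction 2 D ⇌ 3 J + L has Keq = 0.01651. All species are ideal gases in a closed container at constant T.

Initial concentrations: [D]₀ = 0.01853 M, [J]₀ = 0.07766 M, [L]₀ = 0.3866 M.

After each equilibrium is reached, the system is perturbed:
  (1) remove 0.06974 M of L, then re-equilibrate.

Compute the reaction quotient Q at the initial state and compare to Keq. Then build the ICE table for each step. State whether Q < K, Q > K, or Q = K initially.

Q₀ = 0.5274 vs Keq = 0.01651 ⇒ Q>K, reverse
Step 1:
                   D          J          L
  I          0.01853    0.07766     0.3866
  C          0.02337   -0.03506   -0.01169
  E           0.0419     0.0426     0.3749
  solve Keq expr → x = -0.01169; check Q = 0.01651
Then remove 0.06974 M of L.
Step 2:
                   D          J          L
  I           0.0419     0.0426     0.3052
  C        -0.001342   0.002013 6.7103e-04
  E          0.04056    0.04461     0.3058
  solve Keq expr → x = 6.7103e-04; check Q = 0.01651

Q₀ = 0.5274; Q > K (proceeds reverse)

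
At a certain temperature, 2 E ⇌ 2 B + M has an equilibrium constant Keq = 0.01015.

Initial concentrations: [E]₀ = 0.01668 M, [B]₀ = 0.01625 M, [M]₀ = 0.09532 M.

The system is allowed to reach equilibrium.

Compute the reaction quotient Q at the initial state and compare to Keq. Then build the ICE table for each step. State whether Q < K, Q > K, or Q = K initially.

Q₀ = 0.09047; Q > K (proceeds reverse)

Q₀ = 0.09047 vs Keq = 0.01015 ⇒ Q>K, reverse
Step 1:
                   E          B          M
  init       0.01668    0.01625    0.09532
  Δ         0.008016  -0.008016  -0.004008
  eq          0.0247   0.008234    0.09131
  solve Keq expr → x = -0.004008; check Q = 0.01015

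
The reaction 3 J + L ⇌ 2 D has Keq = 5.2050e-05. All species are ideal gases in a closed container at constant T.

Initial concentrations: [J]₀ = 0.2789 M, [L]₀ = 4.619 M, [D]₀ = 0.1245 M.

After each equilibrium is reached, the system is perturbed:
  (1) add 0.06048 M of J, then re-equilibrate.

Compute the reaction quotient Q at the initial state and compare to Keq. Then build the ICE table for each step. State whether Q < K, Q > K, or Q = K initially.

Q₀ = 0.1547; Q > K (proceeds reverse)

Q₀ = 0.1547 vs Keq = 5.2050e-05 ⇒ Q>K, reverse
Step 1:
                    J           L           D
  init         0.2789       4.619      0.1245
  Δ            0.1795     0.05983     -0.1197
  eq           0.4584       4.679    0.004843
  solve Keq expr → x = -0.05983; check Q = 5.2050e-05
Then add 0.06048 M of J.
Step 2:
                    J           L           D
  init         0.5189       4.679    0.004843
  Δ         -0.001447 -4.8239e-04  9.6478e-04
  eq           0.5174       4.678    0.005808
  solve Keq expr → x = 4.8239e-04; check Q = 5.2050e-05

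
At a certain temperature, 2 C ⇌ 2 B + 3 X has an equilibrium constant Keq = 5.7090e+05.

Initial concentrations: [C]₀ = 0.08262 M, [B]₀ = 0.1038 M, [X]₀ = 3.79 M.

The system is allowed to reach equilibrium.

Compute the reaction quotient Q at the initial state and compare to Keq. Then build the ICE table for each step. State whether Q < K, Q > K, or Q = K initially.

Q₀ = 85.93; Q < K (proceeds forward)

Q₀ = 85.93 vs Keq = 5.7090e+05 ⇒ Q<K, forward
Step 1:
                    C           B           X
  I           0.08262      0.1038        3.79
  C          -0.08073     0.08073      0.1211
  E          0.001889      0.1845       3.911
  solve Keq expr → x = 0.04037; check Q = 5.7090e+05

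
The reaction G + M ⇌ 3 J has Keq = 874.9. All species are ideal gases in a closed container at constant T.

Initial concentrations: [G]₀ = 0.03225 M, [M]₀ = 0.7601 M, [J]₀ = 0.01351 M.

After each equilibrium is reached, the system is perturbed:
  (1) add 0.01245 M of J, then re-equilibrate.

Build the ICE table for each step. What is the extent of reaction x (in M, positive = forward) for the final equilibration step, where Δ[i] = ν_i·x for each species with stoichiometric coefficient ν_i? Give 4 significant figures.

x = -7.9634e-07 M

Q₀ = 1.0059e-04 vs Keq = 874.9 ⇒ Q<K, forward
Step 1:
                   G          M          J
  Initial    0.03225     0.7601    0.01351
  Change    -0.03225   -0.03225    0.09674
  Equil   2.1046e-06     0.7279     0.1103
  solve Keq expr → x = 0.03225; check Q = 874.9
Then add 0.01245 M of J.
Step 2:
                   G          M          J
  Initial 2.1046e-06     0.7279     0.1227
  Change  7.9634e-07 7.9634e-07 -2.3890e-06
  Equil   2.9010e-06     0.7279     0.1227
  solve Keq expr → x = -7.9634e-07; check Q = 874.9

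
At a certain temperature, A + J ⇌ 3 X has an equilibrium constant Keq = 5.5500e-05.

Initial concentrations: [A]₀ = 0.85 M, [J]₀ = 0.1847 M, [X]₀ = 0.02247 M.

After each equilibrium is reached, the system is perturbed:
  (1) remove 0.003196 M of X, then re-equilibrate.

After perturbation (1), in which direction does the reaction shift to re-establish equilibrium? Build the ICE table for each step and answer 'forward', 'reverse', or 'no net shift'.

Q₀ = 7.2264e-05 vs Keq = 5.5500e-05 ⇒ Q>K, reverse
Step 1:
                  A         J         X
  init         0.85    0.1847   0.02247
  Δ       6.2147e-04 6.2147e-04 -0.001864
  eq         0.8506    0.1853   0.02061
  solve Keq expr → x = -6.2147e-04; check Q = 5.5500e-05
Then remove 0.003196 M of X.
Step 2:
                  A         J         X
  init       0.8506    0.1853   0.01741
  Δ        -0.00105  -0.00105  0.003149
  eq         0.8496    0.1843   0.02056
  solve Keq expr → x = 0.00105; check Q = 5.5500e-05

Direction: forward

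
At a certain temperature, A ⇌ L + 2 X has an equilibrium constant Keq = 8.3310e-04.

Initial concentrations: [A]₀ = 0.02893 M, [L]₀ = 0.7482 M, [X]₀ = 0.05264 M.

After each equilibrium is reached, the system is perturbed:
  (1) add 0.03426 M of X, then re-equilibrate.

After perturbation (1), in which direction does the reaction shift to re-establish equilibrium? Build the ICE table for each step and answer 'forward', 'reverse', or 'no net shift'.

Q₀ = 0.07166 vs Keq = 8.3310e-04 ⇒ Q>K, reverse
Step 1:
                   A          L          X
  init       0.02893     0.7482    0.05264
  Δ          0.02248   -0.02248   -0.04496
  eq         0.05141     0.7257   0.007682
  solve Keq expr → x = -0.02248; check Q = 8.3310e-04
Then add 0.03426 M of X.
Step 2:
                   A          L          X
  init       0.05141     0.7257    0.04194
  Δ          0.01651   -0.01651   -0.03301
  eq         0.06791     0.7092   0.008932
  solve Keq expr → x = -0.01651; check Q = 8.3310e-04

Direction: reverse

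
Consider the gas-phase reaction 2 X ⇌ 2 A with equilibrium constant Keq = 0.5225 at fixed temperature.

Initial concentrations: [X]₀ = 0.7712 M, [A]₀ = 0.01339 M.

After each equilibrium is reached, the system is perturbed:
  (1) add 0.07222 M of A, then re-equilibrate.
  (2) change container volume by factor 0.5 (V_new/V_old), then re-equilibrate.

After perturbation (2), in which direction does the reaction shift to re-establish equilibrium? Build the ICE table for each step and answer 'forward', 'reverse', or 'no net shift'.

Direction: no net shift

Q₀ = 3.0146e-04 vs Keq = 0.5225 ⇒ Q<K, forward
Step 1:
                    X           A
  init         0.7712     0.01339
  Δ           -0.3158      0.3158
  eq           0.4554      0.3292
  solve Keq expr → x = 0.1579; check Q = 0.5225
Then add 0.07222 M of A.
Step 2:
                    X           A
  init         0.4554      0.4014
  Δ           0.04192    -0.04192
  eq           0.4973      0.3595
  solve Keq expr → x = -0.02096; check Q = 0.5225
Then change container volume by factor 0.5 (V_new/V_old).
Step 3:
                    X           A
  init         0.9946       0.719
  Δ                 0           0
  eq           0.9946       0.719
  solve Keq expr → x = 0; check Q = 0.5225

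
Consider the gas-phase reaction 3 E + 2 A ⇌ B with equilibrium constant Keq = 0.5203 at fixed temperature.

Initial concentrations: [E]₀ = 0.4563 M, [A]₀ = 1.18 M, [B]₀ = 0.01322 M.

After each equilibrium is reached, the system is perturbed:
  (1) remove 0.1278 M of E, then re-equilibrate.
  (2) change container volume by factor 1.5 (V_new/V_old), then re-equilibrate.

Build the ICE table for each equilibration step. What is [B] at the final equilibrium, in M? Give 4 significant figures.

Q₀ = 0.09993 vs Keq = 0.5203 ⇒ Q<K, forward
Step 1:
                    E           A           B
  init         0.4563        1.18     0.01322
  Δ          -0.07292    -0.04862     0.02431
  eq           0.3834       1.131     0.03753
  solve Keq expr → x = 0.02431; check Q = 0.5203
Then remove 0.1278 M of E.
Step 2:
                    E           A           B
  init         0.2556       1.131     0.03753
  Δ            0.0513      0.0342     -0.0171
  eq           0.3069       1.166     0.02043
  solve Keq expr → x = -0.0171; check Q = 0.5203
Then change container volume by factor 1.5 (V_new/V_old).
Step 3:
                    E           A           B
  init         0.2046      0.7771     0.01362
  Δ           0.02836      0.0189   -0.009452
  eq           0.2329       0.796    0.004167
  solve Keq expr → x = -0.009452; check Q = 0.5203

[B]_eq = 0.004167 M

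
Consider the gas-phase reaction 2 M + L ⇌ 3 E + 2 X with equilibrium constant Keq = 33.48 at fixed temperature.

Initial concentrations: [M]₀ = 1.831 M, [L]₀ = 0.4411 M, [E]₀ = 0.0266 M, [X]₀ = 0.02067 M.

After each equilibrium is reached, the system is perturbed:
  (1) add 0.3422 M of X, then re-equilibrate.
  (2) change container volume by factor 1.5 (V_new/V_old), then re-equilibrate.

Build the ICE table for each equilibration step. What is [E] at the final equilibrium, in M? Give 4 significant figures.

[E]_eq = 0.8312 M

Q₀ = 5.4377e-09 vs Keq = 33.48 ⇒ Q<K, forward
Step 1:
                    M           L           E           X
  Initial       1.831      0.4411      0.0266     0.02067
  Change      -0.8078     -0.4039       1.212      0.8078
  Equil         1.023     0.03719       1.238      0.8285
  solve Keq expr → x = 0.4039; check Q = 33.48
Then add 0.3422 M of X.
Step 2:
                    M           L           E           X
  Initial       1.023     0.03719       1.238       1.171
  Change      0.03791     0.01895    -0.05686    -0.03791
  Equil         1.061     0.05614       1.181       1.133
  solve Keq expr → x = -0.01895; check Q = 33.48
Then change container volume by factor 1.5 (V_new/V_old).
Step 3:
                    M           L           E           X
  Initial      0.7074     0.03743      0.7876      0.7552
  Change     -0.02902    -0.01451     0.04352     0.02902
  Equil        0.6784     0.02292      0.8312      0.7842
  solve Keq expr → x = 0.01451; check Q = 33.48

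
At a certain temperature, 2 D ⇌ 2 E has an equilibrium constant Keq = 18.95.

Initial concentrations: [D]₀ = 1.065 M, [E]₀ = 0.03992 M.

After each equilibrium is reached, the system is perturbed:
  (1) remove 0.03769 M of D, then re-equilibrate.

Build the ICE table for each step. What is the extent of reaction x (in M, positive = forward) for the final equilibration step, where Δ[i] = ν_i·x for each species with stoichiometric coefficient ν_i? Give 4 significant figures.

x = -0.01532 M

Q₀ = 0.001405 vs Keq = 18.95 ⇒ Q<K, forward
Step 1:
                  D         E
  I           1.065   0.03992
  C         -0.8586    0.8586
  E          0.2064    0.8985
  solve Keq expr → x = 0.4293; check Q = 18.95
Then remove 0.03769 M of D.
Step 2:
                  D         E
  I          0.1687    0.8985
  C         0.03065  -0.03065
  E          0.1994    0.8679
  solve Keq expr → x = -0.01532; check Q = 18.95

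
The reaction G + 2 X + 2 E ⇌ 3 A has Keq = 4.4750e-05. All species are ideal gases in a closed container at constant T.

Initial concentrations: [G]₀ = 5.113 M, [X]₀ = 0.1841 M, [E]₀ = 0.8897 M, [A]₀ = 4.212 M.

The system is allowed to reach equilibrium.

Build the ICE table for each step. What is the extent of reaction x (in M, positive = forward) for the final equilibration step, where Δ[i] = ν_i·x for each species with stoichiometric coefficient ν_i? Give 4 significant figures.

Q₀ = 544.7 vs Keq = 4.4750e-05 ⇒ Q>K, reverse
Step 1:
                    G           X           E           A
  init          5.113      0.1841      0.8897       4.212
  Δ             1.304       2.607       2.607      -3.911
  eq            6.417       2.791       3.497      0.3013
  solve Keq expr → x = -1.304; check Q = 4.4750e-05

x = -1.304 M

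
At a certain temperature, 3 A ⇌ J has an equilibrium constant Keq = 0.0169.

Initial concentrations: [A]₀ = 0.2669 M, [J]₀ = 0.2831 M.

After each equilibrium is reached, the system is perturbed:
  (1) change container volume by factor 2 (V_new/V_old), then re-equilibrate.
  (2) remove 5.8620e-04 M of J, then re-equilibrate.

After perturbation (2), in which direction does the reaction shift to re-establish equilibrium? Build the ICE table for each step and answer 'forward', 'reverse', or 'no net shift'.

Q₀ = 14.89 vs Keq = 0.0169 ⇒ Q>K, reverse
Step 1:
                   A          J
  Initial     0.2669     0.2831
  Change      0.7895    -0.2632
  Equil        1.056    0.01993
  solve Keq expr → x = -0.2632; check Q = 0.0169
Then change container volume by factor 2 (V_new/V_old).
Step 2:
                   A          J
  Initial     0.5282   0.009963
  Change     0.02147  -0.007156
  Equil       0.5497   0.002807
  solve Keq expr → x = -0.007156; check Q = 0.0169
Then remove 5.8620e-04 M of J.
Step 3:
                   A          J
  Initial     0.5497   0.002221
  Change   -0.001682 5.6052e-04
  Equil        0.548   0.002781
  solve Keq expr → x = 5.6052e-04; check Q = 0.0169

Direction: forward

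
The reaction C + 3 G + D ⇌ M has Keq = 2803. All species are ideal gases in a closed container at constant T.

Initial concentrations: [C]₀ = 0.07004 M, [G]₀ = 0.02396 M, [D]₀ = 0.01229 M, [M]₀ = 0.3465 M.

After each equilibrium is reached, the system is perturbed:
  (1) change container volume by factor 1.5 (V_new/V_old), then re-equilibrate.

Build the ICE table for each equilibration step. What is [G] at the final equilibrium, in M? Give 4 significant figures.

[G]_eq = 0.2003 M

Q₀ = 2.9265e+07 vs Keq = 2803 ⇒ Q>K, reverse
Step 1:
                   C          G          D          M
  I          0.07004    0.02396    0.01229     0.3465
  C          0.06367      0.191    0.06367   -0.06367
  E           0.1337      0.215    0.07596     0.2828
  solve Keq expr → x = -0.06367; check Q = 2803
Then change container volume by factor 1.5 (V_new/V_old).
Step 2:
                   C          G          D          M
  I          0.08914     0.1433    0.05064     0.1886
  C          0.01899    0.05697    0.01899   -0.01899
  E           0.1081     0.2003    0.06963     0.1696
  solve Keq expr → x = -0.01899; check Q = 2803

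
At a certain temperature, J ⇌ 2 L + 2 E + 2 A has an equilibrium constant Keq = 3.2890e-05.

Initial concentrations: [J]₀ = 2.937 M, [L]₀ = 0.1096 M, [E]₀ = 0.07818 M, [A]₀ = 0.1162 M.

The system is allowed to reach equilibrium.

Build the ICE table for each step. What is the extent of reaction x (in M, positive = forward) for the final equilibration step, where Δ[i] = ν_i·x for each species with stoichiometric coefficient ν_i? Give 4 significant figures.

x = 0.05643 M

Q₀ = 3.3754e-07 vs Keq = 3.2890e-05 ⇒ Q<K, forward
Step 1:
                  J         L         E         A
  Initial     2.937    0.1096   0.07818    0.1162
  Change   -0.05643    0.1129    0.1129    0.1129
  Equil       2.881    0.2225     0.191    0.2291
  solve Keq expr → x = 0.05643; check Q = 3.2890e-05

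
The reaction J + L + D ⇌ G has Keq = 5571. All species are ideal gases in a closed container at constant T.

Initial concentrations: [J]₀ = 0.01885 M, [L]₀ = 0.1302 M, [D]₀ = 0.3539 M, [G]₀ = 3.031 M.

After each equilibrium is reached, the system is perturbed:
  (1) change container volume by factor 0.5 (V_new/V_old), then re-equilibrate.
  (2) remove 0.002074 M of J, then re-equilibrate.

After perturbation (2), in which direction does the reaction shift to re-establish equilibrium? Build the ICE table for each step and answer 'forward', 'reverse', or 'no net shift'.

Q₀ = 3490 vs Keq = 5571 ⇒ Q<K, forward
Step 1:
                   J          L          D          G
  I          0.01885     0.1302     0.3539      3.031
  C        -0.006205  -0.006205  -0.006205   0.006205
  E          0.01265      0.124     0.3477      3.037
  solve Keq expr → x = 0.006205; check Q = 5571
Then change container volume by factor 0.5 (V_new/V_old).
Step 2:
                   J          L          D          G
  I          0.02529      0.248     0.6954      6.074
  C         -0.01826   -0.01826   -0.01826    0.01826
  E          0.00703     0.2297     0.6771      6.093
  solve Keq expr → x = 0.01826; check Q = 5571
Then remove 0.002074 M of J.
Step 3:
                   J          L          D          G
  I         0.004956     0.2297     0.6771      6.093
  C         0.001991   0.001991   0.001991  -0.001991
  E         0.006947     0.2317     0.6791      6.091
  solve Keq expr → x = -0.001991; check Q = 5571

Direction: reverse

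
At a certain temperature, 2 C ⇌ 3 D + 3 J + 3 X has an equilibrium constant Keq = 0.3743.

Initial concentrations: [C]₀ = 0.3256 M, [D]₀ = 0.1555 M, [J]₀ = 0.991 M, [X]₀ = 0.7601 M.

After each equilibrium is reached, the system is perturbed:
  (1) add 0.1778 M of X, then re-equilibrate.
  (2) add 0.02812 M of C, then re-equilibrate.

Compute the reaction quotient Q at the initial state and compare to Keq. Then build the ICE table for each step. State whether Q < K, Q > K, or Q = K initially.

Q₀ = 0.01516 vs Keq = 0.3743 ⇒ Q<K, forward
Step 1:
                    C           D           J           X
  I            0.3256      0.1555       0.991      0.7601
  C           -0.0843      0.1265      0.1265      0.1265
  E            0.2413       0.282       1.117      0.8866
  solve Keq expr → x = 0.04215; check Q = 0.3743
Then add 0.1778 M of X.
Step 2:
                    C           D           J           X
  I            0.2413       0.282       1.117       1.064
  C           0.01658    -0.02487    -0.02487    -0.02487
  E            0.2579      0.2571       1.093       1.039
  solve Keq expr → x = -0.008289; check Q = 0.3743
Then add 0.02812 M of C.
Step 3:
                    C           D           J           X
  I             0.286      0.2571       1.093       1.039
  C         -0.006336    0.009504    0.009504    0.009504
  E            0.2797      0.2666       1.102       1.049
  solve Keq expr → x = 0.003168; check Q = 0.3743

Q₀ = 0.01516; Q < K (proceeds forward)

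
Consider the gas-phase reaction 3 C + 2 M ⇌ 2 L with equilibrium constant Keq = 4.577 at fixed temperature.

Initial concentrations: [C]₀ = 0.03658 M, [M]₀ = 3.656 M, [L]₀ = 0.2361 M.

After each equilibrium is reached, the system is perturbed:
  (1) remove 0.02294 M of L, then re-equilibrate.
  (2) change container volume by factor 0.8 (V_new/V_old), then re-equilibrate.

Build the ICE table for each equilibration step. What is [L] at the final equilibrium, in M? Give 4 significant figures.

[L]_eq = 0.2407 M

Q₀ = 85.2 vs Keq = 4.577 ⇒ Q>K, reverse
Step 1:
                    C           M           L
  I           0.03658       3.656      0.2361
  C            0.0504      0.0336     -0.0336
  E           0.08698        3.69      0.2025
  solve Keq expr → x = -0.0168; check Q = 4.577
Then remove 0.02294 M of L.
Step 2:
                    C           M           L
  I           0.08698        3.69      0.1796
  C         -0.005547   -0.003698    0.003698
  E           0.08144       3.686      0.1833
  solve Keq expr → x = 0.001849; check Q = 4.577
Then change container volume by factor 0.8 (V_new/V_old).
Step 3:
                    C           M           L
  I            0.1018       4.607      0.2291
  C          -0.01748    -0.01165     0.01165
  E           0.08432       4.596      0.2407
  solve Keq expr → x = 0.005826; check Q = 4.577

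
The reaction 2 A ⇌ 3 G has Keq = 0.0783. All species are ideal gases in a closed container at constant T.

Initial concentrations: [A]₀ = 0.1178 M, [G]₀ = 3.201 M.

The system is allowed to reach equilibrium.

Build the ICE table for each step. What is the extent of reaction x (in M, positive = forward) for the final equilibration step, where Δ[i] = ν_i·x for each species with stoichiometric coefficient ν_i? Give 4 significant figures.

Q₀ = 2364 vs Keq = 0.0783 ⇒ Q>K, reverse
Step 1:
                  A         G
  Initial    0.1178     3.201
  Change      1.708    -2.562
  Equil       1.826    0.6391
  solve Keq expr → x = -0.854; check Q = 0.0783

x = -0.854 M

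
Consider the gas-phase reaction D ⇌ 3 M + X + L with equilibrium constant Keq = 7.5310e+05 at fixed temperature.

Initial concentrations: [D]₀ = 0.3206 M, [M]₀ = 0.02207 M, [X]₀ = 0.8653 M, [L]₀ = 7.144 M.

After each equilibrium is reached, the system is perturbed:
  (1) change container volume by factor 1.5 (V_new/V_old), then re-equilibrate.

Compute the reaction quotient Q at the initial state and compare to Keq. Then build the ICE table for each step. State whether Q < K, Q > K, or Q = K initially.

Q₀ = 2.0728e-04; Q < K (proceeds forward)

Q₀ = 2.0728e-04 vs Keq = 7.5310e+05 ⇒ Q<K, forward
Step 1:
                   D          M          X          L
  Initial     0.3206    0.02207     0.8653      7.144
  Change     -0.3206     0.9618     0.3206     0.3206
  Equil   1.1193e-05     0.9838      1.186      7.465
  solve Keq expr → x = 0.3206; check Q = 7.5310e+05
Then change container volume by factor 1.5 (V_new/V_old).
Step 2:
                   D          M          X          L
  Initial 7.4623e-06     0.6559     0.7906      4.976
  Change  -5.9882e-06 1.7964e-05 5.9882e-06 5.9882e-06
  Equil   1.4742e-06     0.6559     0.7906      4.976
  solve Keq expr → x = 5.9882e-06; check Q = 7.5310e+05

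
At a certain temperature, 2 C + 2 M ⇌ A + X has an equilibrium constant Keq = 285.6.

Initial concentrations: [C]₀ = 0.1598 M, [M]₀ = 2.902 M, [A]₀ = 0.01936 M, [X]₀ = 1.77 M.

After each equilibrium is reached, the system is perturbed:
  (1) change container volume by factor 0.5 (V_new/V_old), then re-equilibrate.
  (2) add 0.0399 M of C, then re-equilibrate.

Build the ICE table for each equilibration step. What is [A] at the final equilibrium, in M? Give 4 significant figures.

Q₀ = 0.1593 vs Keq = 285.6 ⇒ Q<K, forward
Step 1:
                  C         M         A         X
  I          0.1598     2.902   0.01936      1.77
  C         -0.1508   -0.1508    0.0754    0.0754
  E        0.008994     2.751   0.09476     1.845
  solve Keq expr → x = 0.0754; check Q = 285.6
Then change container volume by factor 0.5 (V_new/V_old).
Step 2:
                  C         M         A         X
  I         0.01799     5.502    0.1895     3.691
  C       -0.008869 -0.008869  0.004435  0.004435
  E        0.009119     5.494     0.194     3.695
  solve Keq expr → x = 0.004435; check Q = 285.6
Then add 0.0399 M of C.
Step 3:
                  C         M         A         X
  I         0.04902     5.494     0.194     3.695
  C        -0.03935  -0.03935   0.01968   0.01968
  E        0.009665     5.454    0.2136     3.715
  solve Keq expr → x = 0.01968; check Q = 285.6

[A]_eq = 0.2136 M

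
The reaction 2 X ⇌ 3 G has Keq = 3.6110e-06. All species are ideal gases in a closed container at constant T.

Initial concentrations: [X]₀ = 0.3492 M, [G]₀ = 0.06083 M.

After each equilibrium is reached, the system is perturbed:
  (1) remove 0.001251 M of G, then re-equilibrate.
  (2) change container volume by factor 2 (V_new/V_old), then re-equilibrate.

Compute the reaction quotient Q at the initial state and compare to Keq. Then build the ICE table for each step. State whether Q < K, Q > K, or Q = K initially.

Q₀ = 0.001846 vs Keq = 3.6110e-06 ⇒ Q>K, reverse
Step 1:
                   X          G
  Initial     0.3492    0.06083
  Change     0.03515   -0.05272
  Equil       0.3843    0.00811
  solve Keq expr → x = -0.01757; check Q = 3.6110e-06
Then remove 0.001251 M of G.
Step 2:
                   X          G
  Initial     0.3843   0.006859
  Change  -8.2625e-04   0.001239
  Equil       0.3835   0.008098
  solve Keq expr → x = 4.1312e-04; check Q = 3.6110e-06
Then change container volume by factor 2 (V_new/V_old).
Step 3:
                   X          G
  Initial     0.1918   0.004049
  Change  -6.9345e-04    0.00104
  Equil       0.1911   0.005089
  solve Keq expr → x = 3.4672e-04; check Q = 3.6110e-06

Q₀ = 0.001846; Q > K (proceeds reverse)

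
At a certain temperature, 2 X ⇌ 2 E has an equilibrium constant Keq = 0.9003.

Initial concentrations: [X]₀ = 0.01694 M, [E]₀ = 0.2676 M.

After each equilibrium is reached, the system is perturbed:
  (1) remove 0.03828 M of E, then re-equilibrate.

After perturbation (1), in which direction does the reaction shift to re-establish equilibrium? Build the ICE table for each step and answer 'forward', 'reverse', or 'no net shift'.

Direction: forward

Q₀ = 249.5 vs Keq = 0.9003 ⇒ Q>K, reverse
Step 1:
                  X         E
  Initial   0.01694    0.2676
  Change     0.1291   -0.1291
  Equil       0.146    0.1385
  solve Keq expr → x = -0.06453; check Q = 0.9003
Then remove 0.03828 M of E.
Step 2:
                  X         E
  Initial     0.146    0.1003
  Change   -0.01964   0.01964
  Equil      0.1264    0.1199
  solve Keq expr → x = 0.009821; check Q = 0.9003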